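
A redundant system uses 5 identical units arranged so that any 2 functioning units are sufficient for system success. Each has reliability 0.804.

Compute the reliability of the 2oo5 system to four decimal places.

R = Σ_{i=2}^{5} C(5,i) p^i (1−p)^{5−i} with p = 0.804
C(5,2)·0.804^2·0.196^3 = 0.048672
C(5,3)·0.804^3·0.196^2 = 0.199655
C(5,4)·0.804^4·0.196^1 = 0.409497
C(5,5)·0.804^5·0.196^0 = 0.335954
Sum = 0.9938

0.9938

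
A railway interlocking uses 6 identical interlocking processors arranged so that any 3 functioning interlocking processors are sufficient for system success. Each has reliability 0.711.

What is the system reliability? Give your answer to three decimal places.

0.938

R = Σ_{i=3}^{6} C(6,i) p^i (1−p)^{6−i} with p = 0.711
C(6,3)·0.711^3·0.289^3 = 0.17351
C(6,4)·0.711^4·0.289^2 = 0.32016
C(6,5)·0.711^5·0.289^1 = 0.31506
C(6,6)·0.711^6·0.289^0 = 0.12919
Sum = 0.938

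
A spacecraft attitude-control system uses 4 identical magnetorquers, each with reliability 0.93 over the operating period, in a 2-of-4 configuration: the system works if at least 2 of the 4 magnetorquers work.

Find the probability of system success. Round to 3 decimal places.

R = Σ_{i=2}^{4} C(4,i) p^i (1−p)^{4−i} with p = 0.93
C(4,2)·0.93^2·0.07^2 = 0.02543
C(4,3)·0.93^3·0.07^1 = 0.22522
C(4,4)·0.93^4·0.07^0 = 0.74805
Sum = 0.999

0.999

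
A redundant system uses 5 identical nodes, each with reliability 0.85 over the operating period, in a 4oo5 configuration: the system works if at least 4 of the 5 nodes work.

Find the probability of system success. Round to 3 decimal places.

R = Σ_{i=4}^{5} C(5,i) p^i (1−p)^{5−i} with p = 0.85
C(5,4)·0.85^4·0.15^1 = 0.39150
C(5,5)·0.85^5·0.15^0 = 0.44371
Sum = 0.835

0.835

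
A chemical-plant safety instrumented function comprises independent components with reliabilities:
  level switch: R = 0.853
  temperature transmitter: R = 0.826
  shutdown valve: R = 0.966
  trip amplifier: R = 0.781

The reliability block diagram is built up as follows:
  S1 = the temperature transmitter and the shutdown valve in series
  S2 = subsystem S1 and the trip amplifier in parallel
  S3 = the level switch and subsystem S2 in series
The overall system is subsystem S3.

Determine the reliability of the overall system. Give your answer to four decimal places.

0.8152

Series (temperature transmitter and shutdown valve): 0.826000 × 0.966000 = 0.797916
Parallel ([0.797916] and trip amplifier): 1 − (1 − 0.797916)(1 − 0.781000) = 0.955744
Series (level switch and [0.955744]): 0.853000 × 0.955744 = 0.8152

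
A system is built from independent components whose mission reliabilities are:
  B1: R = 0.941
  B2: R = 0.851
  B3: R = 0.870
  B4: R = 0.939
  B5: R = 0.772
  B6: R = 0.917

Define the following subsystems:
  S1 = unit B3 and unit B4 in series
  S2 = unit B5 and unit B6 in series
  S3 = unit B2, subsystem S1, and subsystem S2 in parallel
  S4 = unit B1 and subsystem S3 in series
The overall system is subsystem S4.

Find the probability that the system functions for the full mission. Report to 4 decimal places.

0.9335

Series (B3 and B4): 0.870000 × 0.939000 = 0.816930
Series (B5 and B6): 0.772000 × 0.917000 = 0.707924
Parallel (B2, [0.816930], and [0.707924]): 1 − (1 − 0.851000)(1 − 0.816930)(1 − 0.707924) = 0.992033
Series (B1 and [0.992033]): 0.941000 × 0.992033 = 0.9335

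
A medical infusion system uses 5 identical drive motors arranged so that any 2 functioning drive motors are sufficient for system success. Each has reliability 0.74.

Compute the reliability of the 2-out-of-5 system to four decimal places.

R = Σ_{i=2}^{5} C(5,i) p^i (1−p)^{5−i} with p = 0.74
C(5,2)·0.74^2·0.26^3 = 0.096246
C(5,3)·0.74^3·0.26^2 = 0.273931
C(5,4)·0.74^4·0.26^1 = 0.389825
C(5,5)·0.74^5·0.26^0 = 0.221901
Sum = 0.9819

0.9819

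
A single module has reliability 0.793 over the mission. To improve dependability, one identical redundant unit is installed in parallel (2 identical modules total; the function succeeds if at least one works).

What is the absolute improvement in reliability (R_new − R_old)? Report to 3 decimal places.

0.164

R_before = 0.793
R_after = 1 − (1 − 0.793)^2 = 0.957
ΔR = 0.957 − 0.793 = 0.164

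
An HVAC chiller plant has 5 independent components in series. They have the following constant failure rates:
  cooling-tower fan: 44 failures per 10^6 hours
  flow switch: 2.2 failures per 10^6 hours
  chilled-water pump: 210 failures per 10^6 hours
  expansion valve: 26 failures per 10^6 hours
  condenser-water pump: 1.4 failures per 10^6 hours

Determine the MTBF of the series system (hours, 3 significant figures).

Series of exponential components: λ_sys = Σ λ_i
λ_sys = 0.000044 + 0.0000022 + 0.00021 + 0.000026 + 0.0000014 = 2.8360e-04 /h
MTBF = 1 / λ_sys = 3530 h

3530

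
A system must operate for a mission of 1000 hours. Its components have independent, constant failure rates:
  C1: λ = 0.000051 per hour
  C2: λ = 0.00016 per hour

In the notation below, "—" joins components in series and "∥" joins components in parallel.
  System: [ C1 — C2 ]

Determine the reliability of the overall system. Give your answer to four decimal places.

R(C1) = exp(−0.000051 × 1000) = 0.950279
R(C2) = exp(−0.00016 × 1000) = 0.852144
Series (C1 and C2): 0.950279 × 0.852144 = 0.8098

0.8098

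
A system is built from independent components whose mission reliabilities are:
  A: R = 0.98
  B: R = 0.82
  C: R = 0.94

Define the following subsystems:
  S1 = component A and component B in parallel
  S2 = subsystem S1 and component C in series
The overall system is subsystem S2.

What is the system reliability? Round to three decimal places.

Parallel (A and B): 1 − (1 − 0.98000)(1 − 0.82000) = 0.99640
Series ([0.99640] and C): 0.99640 × 0.94000 = 0.937

0.937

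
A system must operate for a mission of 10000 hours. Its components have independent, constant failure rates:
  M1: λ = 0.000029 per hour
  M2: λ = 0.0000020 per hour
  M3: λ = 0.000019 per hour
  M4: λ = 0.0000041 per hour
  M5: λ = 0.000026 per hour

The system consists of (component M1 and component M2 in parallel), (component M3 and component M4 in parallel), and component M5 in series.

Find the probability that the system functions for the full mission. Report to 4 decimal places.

R(M1) = exp(−0.000029 × 10000) = 0.748264
R(M2) = exp(−0.0000020 × 10000) = 0.980199
R(M3) = exp(−0.000019 × 10000) = 0.826959
R(M4) = exp(−0.0000041 × 10000) = 0.959829
R(M5) = exp(−0.000026 × 10000) = 0.771052
Parallel (M1 and M2): 1 − (1 − 0.748264)(1 − 0.980199) = 0.995015
Parallel (M3 and M4): 1 − (1 − 0.826959)(1 − 0.959829) = 0.993049
Series ([0.995015], [0.993049], and M5): 0.995015 × 0.993049 × 0.771052 = 0.7619

0.7619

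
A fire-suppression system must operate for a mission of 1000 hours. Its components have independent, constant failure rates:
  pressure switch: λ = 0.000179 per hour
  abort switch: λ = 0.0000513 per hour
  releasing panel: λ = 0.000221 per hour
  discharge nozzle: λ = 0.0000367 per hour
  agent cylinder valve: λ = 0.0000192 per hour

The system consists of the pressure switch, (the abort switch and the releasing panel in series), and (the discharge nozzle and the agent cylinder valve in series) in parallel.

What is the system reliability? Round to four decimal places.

R(pressure switch) = exp(−0.000179 × 1000) = 0.836106
R(abort switch) = exp(−0.0000513 × 1000) = 0.949994
R(releasing panel) = exp(−0.000221 × 1000) = 0.801717
R(discharge nozzle) = exp(−0.0000367 × 1000) = 0.963965
R(agent cylinder valve) = exp(−0.0000192 × 1000) = 0.980983
Series (abort switch and releasing panel): 0.949994 × 0.801717 = 0.761626
Series (discharge nozzle and agent cylinder valve): 0.963965 × 0.980983 = 0.945633
Parallel (pressure switch, [0.761626], and [0.945633]): 1 − (1 − 0.836106)(1 − 0.761626)(1 − 0.945633) = 0.9979

0.9979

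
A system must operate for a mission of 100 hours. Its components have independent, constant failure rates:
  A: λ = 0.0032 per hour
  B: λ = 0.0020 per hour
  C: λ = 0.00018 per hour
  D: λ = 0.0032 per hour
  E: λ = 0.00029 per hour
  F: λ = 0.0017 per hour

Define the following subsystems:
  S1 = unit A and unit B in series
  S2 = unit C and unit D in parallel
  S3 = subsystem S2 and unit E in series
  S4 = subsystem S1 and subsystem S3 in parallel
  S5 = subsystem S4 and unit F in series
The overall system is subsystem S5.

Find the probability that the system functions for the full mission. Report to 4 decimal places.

R(A) = exp(−0.0032 × 100) = 0.726149
R(B) = exp(−0.0020 × 100) = 0.818731
R(C) = exp(−0.00018 × 100) = 0.982161
R(D) = exp(−0.0032 × 100) = 0.726149
R(E) = exp(−0.00029 × 100) = 0.971416
R(F) = exp(−0.0017 × 100) = 0.843665
Series (A and B): 0.726149 × 0.818731 = 0.594521
Parallel (C and D): 1 − (1 − 0.982161)(1 − 0.726149) = 0.995115
Series ([0.995115] and E): 0.995115 × 0.971416 = 0.966671
Parallel ([0.594521] and [0.966671]): 1 − (1 − 0.594521)(1 − 0.966671) = 0.986486
Series ([0.986486] and F): 0.986486 × 0.843665 = 0.8323

0.8323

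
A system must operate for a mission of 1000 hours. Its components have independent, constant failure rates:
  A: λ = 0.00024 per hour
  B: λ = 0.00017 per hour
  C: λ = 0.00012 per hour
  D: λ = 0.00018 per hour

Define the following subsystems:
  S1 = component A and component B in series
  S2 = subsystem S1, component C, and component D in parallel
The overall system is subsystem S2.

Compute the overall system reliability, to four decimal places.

R(A) = exp(−0.00024 × 1000) = 0.786628
R(B) = exp(−0.00017 × 1000) = 0.843665
R(C) = exp(−0.00012 × 1000) = 0.886920
R(D) = exp(−0.00018 × 1000) = 0.835270
Series (A and B): 0.786628 × 0.843665 = 0.663651
Parallel ([0.663651], C, and D): 1 − (1 − 0.663651)(1 − 0.886920)(1 − 0.835270) = 0.9937

0.9937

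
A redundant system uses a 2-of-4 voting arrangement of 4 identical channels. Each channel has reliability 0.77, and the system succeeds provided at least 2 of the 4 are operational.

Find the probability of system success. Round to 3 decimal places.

0.960

R = Σ_{i=2}^{4} C(4,i) p^i (1−p)^{4−i} with p = 0.77
C(4,2)·0.77^2·0.23^2 = 0.18819
C(4,3)·0.77^3·0.23^1 = 0.42001
C(4,4)·0.77^4·0.23^0 = 0.35153
Sum = 0.960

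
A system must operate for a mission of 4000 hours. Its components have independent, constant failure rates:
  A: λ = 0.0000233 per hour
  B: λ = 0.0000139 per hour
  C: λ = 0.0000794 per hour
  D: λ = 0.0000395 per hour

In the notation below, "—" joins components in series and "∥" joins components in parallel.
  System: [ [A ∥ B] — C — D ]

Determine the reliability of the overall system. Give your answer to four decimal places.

R(A) = exp(−0.0000233 × 4000) = 0.911011
R(B) = exp(−0.0000139 × 4000) = 0.945917
R(C) = exp(−0.0000794 × 4000) = 0.727894
R(D) = exp(−0.0000395 × 4000) = 0.853850
Parallel (A and B): 1 − (1 − 0.911011)(1 − 0.945917) = 0.995187
Series ([0.995187], C, and D): 0.995187 × 0.727894 × 0.853850 = 0.6185

0.6185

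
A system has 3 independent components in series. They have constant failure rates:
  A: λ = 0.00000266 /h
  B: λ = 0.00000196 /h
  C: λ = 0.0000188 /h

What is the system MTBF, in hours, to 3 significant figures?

42700

Series of exponential components: λ_sys = Σ λ_i
λ_sys = 0.00000266 + 0.00000196 + 0.0000188 = 2.3420e-05 /h
MTBF = 1 / λ_sys = 42700 h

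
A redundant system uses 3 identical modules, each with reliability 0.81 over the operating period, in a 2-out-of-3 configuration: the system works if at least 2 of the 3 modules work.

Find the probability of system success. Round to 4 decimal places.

R = Σ_{i=2}^{3} C(3,i) p^i (1−p)^{3−i} with p = 0.81
C(3,2)·0.81^2·0.19^1 = 0.373977
C(3,3)·0.81^3·0.19^0 = 0.531441
Sum = 0.9054

0.9054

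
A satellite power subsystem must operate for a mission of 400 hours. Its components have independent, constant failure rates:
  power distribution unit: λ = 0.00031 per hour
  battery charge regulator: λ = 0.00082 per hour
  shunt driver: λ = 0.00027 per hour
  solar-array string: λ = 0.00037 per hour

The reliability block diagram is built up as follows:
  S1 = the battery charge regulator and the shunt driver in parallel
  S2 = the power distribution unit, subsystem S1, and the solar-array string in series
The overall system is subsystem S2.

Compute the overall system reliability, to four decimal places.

0.7400

R(power distribution unit) = exp(−0.00031 × 400) = 0.883380
R(battery charge regulator) = exp(−0.00082 × 400) = 0.720363
R(shunt driver) = exp(−0.00027 × 400) = 0.897628
R(solar-array string) = exp(−0.00037 × 400) = 0.862431
Parallel (battery charge regulator and shunt driver): 1 − (1 − 0.720363)(1 − 0.897628) = 0.971373
Series (power distribution unit, [0.971373], and solar-array string): 0.883380 × 0.971373 × 0.862431 = 0.7400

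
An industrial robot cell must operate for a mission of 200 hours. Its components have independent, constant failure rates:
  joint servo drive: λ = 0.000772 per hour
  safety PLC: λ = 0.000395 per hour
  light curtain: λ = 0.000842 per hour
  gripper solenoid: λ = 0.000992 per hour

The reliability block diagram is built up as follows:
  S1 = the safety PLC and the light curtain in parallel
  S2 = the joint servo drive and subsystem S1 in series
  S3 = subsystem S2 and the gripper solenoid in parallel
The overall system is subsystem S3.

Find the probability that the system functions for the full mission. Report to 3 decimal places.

R(joint servo drive) = exp(−0.000772 × 200) = 0.85693
R(safety PLC) = exp(−0.000395 × 200) = 0.92404
R(light curtain) = exp(−0.000842 × 200) = 0.84502
R(gripper solenoid) = exp(−0.000992 × 200) = 0.82004
Parallel (safety PLC and light curtain): 1 − (1 − 0.92404)(1 − 0.84502) = 0.98823
Series (joint servo drive and [0.98823]): 0.85693 × 0.98823 = 0.84684
Parallel ([0.84684] and gripper solenoid): 1 − (1 − 0.84684)(1 − 0.82004) = 0.972

0.972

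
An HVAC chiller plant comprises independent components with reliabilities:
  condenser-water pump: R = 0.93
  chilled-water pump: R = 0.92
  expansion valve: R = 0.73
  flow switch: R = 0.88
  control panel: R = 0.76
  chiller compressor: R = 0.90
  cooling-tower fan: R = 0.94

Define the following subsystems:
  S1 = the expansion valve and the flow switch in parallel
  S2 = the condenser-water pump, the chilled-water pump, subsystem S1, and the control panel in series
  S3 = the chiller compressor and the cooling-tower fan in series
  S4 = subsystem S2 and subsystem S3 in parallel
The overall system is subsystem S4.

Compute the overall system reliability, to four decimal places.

Parallel (expansion valve and flow switch): 1 − (1 − 0.730000)(1 − 0.880000) = 0.967600
Series (condenser-water pump, chilled-water pump, [0.967600], and control panel): 0.930000 × 0.920000 × 0.967600 × 0.760000 = 0.629188
Series (chiller compressor and cooling-tower fan): 0.900000 × 0.940000 = 0.846000
Parallel ([0.629188] and [0.846000]): 1 − (1 − 0.629188)(1 − 0.846000) = 0.9429

0.9429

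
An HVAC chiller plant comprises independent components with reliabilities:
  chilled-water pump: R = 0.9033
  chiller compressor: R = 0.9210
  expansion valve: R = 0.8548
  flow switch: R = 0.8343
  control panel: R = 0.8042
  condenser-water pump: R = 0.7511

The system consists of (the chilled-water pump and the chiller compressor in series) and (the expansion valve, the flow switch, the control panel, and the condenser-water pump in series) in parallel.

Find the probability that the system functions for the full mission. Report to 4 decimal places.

0.9043

Series (chilled-water pump and chiller compressor): 0.903300 × 0.921000 = 0.831939
Series (expansion valve, flow switch, control panel, and condenser-water pump): 0.854800 × 0.834300 × 0.804200 × 0.751100 = 0.430773
Parallel ([0.831939] and [0.430773]): 1 − (1 − 0.831939)(1 − 0.430773) = 0.9043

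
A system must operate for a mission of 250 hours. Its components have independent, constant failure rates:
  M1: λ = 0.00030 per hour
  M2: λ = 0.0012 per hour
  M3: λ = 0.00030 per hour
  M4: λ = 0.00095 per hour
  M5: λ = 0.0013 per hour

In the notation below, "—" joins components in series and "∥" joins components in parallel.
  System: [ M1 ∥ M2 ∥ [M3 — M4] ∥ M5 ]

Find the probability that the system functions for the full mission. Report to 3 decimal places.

0.999

R(M1) = exp(−0.00030 × 250) = 0.92774
R(M2) = exp(−0.0012 × 250) = 0.74082
R(M3) = exp(−0.00030 × 250) = 0.92774
R(M4) = exp(−0.00095 × 250) = 0.78860
R(M5) = exp(−0.0013 × 250) = 0.72253
Series (M3 and M4): 0.92774 × 0.78860 = 0.73162
Parallel (M1, M2, [0.73162], and M5): 1 − (1 − 0.92774)(1 − 0.74082)(1 − 0.73162)(1 − 0.72253) = 0.999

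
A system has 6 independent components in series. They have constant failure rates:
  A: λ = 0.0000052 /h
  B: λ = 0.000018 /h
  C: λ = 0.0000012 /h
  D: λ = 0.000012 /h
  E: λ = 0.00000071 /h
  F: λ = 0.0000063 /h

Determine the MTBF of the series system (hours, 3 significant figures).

Series of exponential components: λ_sys = Σ λ_i
λ_sys = 0.0000052 + 0.000018 + 0.0000012 + 0.000012 + 0.00000071 + 0.0000063 = 4.3410e-05 /h
MTBF = 1 / λ_sys = 23000 h

23000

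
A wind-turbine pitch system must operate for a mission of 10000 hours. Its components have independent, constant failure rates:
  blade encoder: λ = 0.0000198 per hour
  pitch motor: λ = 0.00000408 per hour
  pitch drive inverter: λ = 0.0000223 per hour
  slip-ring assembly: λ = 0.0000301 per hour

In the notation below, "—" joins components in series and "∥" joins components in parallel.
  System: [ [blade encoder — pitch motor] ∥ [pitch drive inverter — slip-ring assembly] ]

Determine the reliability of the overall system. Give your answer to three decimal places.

0.913

R(blade encoder) = exp(−0.0000198 × 10000) = 0.82037
R(pitch motor) = exp(−0.00000408 × 10000) = 0.96002
R(pitch drive inverter) = exp(−0.0000223 × 10000) = 0.80011
R(slip-ring assembly) = exp(−0.0000301 × 10000) = 0.74008
Series (blade encoder and pitch motor): 0.82037 × 0.96002 = 0.78757
Series (pitch drive inverter and slip-ring assembly): 0.80011 × 0.74008 = 0.59215
Parallel ([0.78757] and [0.59215]): 1 − (1 − 0.78757)(1 − 0.59215) = 0.913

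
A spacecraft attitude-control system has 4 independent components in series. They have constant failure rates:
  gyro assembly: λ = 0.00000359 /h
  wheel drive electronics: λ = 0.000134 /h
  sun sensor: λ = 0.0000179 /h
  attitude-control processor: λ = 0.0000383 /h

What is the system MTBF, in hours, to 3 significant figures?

Series of exponential components: λ_sys = Σ λ_i
λ_sys = 0.00000359 + 0.000134 + 0.0000179 + 0.0000383 = 1.9379e-04 /h
MTBF = 1 / λ_sys = 5160 h

5160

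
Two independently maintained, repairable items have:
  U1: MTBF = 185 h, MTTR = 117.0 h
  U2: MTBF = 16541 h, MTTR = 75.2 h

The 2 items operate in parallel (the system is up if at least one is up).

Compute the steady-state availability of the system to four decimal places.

0.9982

A(U1) = MTBF/(MTBF+MTTR) = 185/(185+117.0) = 0.612583
A(U2) = MTBF/(MTBF+MTTR) = 16541/(16541+75.2) = 0.995474
Parallel availability: 1 − (1 − 0.612583)(1 − 0.995474) = 0.9982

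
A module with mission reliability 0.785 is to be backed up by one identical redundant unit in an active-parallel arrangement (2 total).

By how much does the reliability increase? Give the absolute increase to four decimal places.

0.1688

R_before = 0.785
R_after = 1 − (1 − 0.785)^2 = 0.9538
ΔR = 0.9538 − 0.785 = 0.1688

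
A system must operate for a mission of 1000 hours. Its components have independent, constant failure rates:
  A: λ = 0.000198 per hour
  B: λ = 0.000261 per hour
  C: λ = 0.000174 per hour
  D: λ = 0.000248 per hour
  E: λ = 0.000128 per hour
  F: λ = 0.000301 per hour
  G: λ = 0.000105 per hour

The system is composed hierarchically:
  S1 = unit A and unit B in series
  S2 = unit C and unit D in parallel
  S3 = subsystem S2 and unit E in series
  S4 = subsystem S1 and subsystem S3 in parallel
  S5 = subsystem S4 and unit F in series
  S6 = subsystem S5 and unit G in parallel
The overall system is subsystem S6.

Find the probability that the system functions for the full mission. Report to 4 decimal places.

0.9700

R(A) = exp(−0.000198 × 1000) = 0.820370
R(B) = exp(−0.000261 × 1000) = 0.770281
R(C) = exp(−0.000174 × 1000) = 0.840297
R(D) = exp(−0.000248 × 1000) = 0.780360
R(E) = exp(−0.000128 × 1000) = 0.879853
R(F) = exp(−0.000301 × 1000) = 0.740078
R(G) = exp(−0.000105 × 1000) = 0.900325
Series (A and B): 0.820370 × 0.770281 = 0.631915
Parallel (C and D): 1 − (1 − 0.840297)(1 − 0.780360) = 0.964923
Series ([0.964923] and E): 0.964923 × 0.879853 = 0.848990
Parallel ([0.631915] and [0.848990]): 1 − (1 − 0.631915)(1 − 0.848990) = 0.944415
Series ([0.944415] and F): 0.944415 × 0.740078 = 0.698941
Parallel ([0.698941] and G): 1 − (1 − 0.698941)(1 − 0.900325) = 0.9700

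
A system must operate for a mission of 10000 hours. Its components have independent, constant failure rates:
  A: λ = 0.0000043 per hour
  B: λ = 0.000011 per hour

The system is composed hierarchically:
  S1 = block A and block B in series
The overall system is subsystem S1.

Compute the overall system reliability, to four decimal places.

R(A) = exp(−0.0000043 × 10000) = 0.957911
R(B) = exp(−0.000011 × 10000) = 0.895834
Series (A and B): 0.957911 × 0.895834 = 0.8581

0.8581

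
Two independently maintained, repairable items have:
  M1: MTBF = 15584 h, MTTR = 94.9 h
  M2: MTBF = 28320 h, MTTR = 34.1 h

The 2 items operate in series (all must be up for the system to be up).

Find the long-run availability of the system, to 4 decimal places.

A(M1) = MTBF/(MTBF+MTTR) = 15584/(15584+94.9) = 0.993947
A(M2) = MTBF/(MTBF+MTTR) = 28320/(28320+34.1) = 0.998797
Series availability: 0.993947 × 0.998797 = 0.9928

0.9928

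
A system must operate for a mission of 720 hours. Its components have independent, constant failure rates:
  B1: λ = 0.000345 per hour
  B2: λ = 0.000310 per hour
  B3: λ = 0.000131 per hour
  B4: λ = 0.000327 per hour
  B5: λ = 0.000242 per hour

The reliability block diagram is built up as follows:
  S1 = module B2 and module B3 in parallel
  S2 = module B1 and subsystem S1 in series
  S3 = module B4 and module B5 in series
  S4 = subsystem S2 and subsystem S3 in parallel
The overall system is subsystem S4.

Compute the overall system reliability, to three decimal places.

0.921

R(B1) = exp(−0.000345 × 720) = 0.78005
R(B2) = exp(−0.000310 × 720) = 0.79995
R(B3) = exp(−0.000131 × 720) = 0.90999
R(B4) = exp(−0.000327 × 720) = 0.79022
R(B5) = exp(−0.000242 × 720) = 0.84010
Parallel (B2 and B3): 1 − (1 − 0.79995)(1 − 0.90999) = 0.98199
Series (B1 and [0.98199]): 0.78005 × 0.98199 = 0.76600
Series (B4 and B5): 0.79022 × 0.84010 = 0.66386
Parallel ([0.76600] and [0.66386]): 1 − (1 − 0.76600)(1 − 0.66386) = 0.921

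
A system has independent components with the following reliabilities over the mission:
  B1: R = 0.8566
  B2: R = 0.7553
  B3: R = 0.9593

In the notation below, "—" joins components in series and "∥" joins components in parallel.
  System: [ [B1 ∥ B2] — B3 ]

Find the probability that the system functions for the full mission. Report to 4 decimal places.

Parallel (B1 and B2): 1 − (1 − 0.856600)(1 − 0.755300) = 0.964910
Series ([0.964910] and B3): 0.964910 × 0.959300 = 0.9256

0.9256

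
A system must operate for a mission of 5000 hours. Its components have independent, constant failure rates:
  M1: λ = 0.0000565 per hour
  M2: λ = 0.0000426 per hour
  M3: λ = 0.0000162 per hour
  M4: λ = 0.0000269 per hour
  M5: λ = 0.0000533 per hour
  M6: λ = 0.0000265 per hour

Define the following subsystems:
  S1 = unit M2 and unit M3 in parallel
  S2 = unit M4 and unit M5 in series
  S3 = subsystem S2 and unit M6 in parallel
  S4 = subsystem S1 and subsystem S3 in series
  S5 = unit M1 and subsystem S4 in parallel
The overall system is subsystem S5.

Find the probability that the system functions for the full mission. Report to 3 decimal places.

R(M1) = exp(−0.0000565 × 5000) = 0.75390
R(M2) = exp(−0.0000426 × 5000) = 0.80816
R(M3) = exp(−0.0000162 × 5000) = 0.92219
R(M4) = exp(−0.0000269 × 5000) = 0.87415
R(M5) = exp(−0.0000533 × 5000) = 0.76606
R(M6) = exp(−0.0000265 × 5000) = 0.87590
Parallel (M2 and M3): 1 − (1 − 0.80816)(1 − 0.92219) = 0.98507
Series (M4 and M5): 0.87415 × 0.76606 = 0.66965
Parallel ([0.66965] and M6): 1 − (1 − 0.66965)(1 − 0.87590) = 0.95900
Series ([0.98507] and [0.95900]): 0.98507 × 0.95900 = 0.94468
Parallel (M1 and [0.94468]): 1 − (1 − 0.75390)(1 − 0.94468) = 0.986

0.986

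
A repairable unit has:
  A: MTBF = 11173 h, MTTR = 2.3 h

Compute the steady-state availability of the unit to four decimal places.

A(A) = MTBF/(MTBF+MTTR) = 11173/(11173+2.3) = 0.9998

0.9998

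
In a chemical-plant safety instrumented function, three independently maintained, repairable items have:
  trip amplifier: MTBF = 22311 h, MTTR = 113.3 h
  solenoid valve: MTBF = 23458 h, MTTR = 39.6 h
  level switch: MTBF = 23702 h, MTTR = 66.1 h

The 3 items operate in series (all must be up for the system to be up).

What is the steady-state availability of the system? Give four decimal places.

0.9905

A(trip amplifier) = MTBF/(MTBF+MTTR) = 22311/(22311+113.3) = 0.994947
A(solenoid valve) = MTBF/(MTBF+MTTR) = 23458/(23458+39.6) = 0.998315
A(level switch) = MTBF/(MTBF+MTTR) = 23702/(23702+66.1) = 0.997219
Series availability: 0.994947 × 0.998315 × 0.997219 = 0.9905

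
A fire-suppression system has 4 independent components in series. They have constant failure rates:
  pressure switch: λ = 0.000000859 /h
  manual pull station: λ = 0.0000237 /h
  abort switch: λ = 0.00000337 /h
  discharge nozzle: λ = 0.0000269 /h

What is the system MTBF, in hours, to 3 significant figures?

18200

Series of exponential components: λ_sys = Σ λ_i
λ_sys = 0.000000859 + 0.0000237 + 0.00000337 + 0.0000269 = 5.4829e-05 /h
MTBF = 1 / λ_sys = 18200 h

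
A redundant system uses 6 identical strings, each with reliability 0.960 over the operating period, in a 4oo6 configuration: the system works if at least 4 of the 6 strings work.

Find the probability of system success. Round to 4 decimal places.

R = Σ_{i=4}^{6} C(6,i) p^i (1−p)^{6−i} with p = 0.960
C(6,4)·0.960^4·0.040^2 = 0.020384
C(6,5)·0.960^5·0.040^1 = 0.195689
C(6,6)·0.960^6·0.040^0 = 0.782758
Sum = 0.9988

0.9988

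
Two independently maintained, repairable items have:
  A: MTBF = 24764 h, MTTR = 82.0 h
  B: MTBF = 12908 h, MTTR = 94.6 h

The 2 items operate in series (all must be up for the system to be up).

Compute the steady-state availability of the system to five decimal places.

0.98945

A(A) = MTBF/(MTBF+MTTR) = 24764/(24764+82.0) = 0.996700
A(B) = MTBF/(MTBF+MTTR) = 12908/(12908+94.6) = 0.992725
Series availability: 0.996700 × 0.992725 = 0.98945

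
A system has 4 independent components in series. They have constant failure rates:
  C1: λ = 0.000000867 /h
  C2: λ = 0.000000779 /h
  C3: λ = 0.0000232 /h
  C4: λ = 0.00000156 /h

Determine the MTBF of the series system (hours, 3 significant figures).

37900

Series of exponential components: λ_sys = Σ λ_i
λ_sys = 0.000000867 + 0.000000779 + 0.0000232 + 0.00000156 = 2.6406e-05 /h
MTBF = 1 / λ_sys = 37900 h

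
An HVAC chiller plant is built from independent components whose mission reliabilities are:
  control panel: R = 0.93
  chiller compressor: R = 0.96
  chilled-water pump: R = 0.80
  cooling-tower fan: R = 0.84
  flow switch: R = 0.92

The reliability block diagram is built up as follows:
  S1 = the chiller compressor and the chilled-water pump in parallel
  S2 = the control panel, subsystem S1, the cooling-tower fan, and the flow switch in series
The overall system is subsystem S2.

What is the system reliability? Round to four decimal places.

0.7130

Parallel (chiller compressor and chilled-water pump): 1 − (1 − 0.960000)(1 − 0.800000) = 0.992000
Series (control panel, [0.992000], cooling-tower fan, and flow switch): 0.930000 × 0.992000 × 0.840000 × 0.920000 = 0.7130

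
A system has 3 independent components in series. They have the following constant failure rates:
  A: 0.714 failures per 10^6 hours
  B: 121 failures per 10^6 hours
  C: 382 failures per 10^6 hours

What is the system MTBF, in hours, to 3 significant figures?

Series of exponential components: λ_sys = Σ λ_i
λ_sys = 0.000000714 + 0.000121 + 0.000382 = 5.0371e-04 /h
MTBF = 1 / λ_sys = 1990 h

1990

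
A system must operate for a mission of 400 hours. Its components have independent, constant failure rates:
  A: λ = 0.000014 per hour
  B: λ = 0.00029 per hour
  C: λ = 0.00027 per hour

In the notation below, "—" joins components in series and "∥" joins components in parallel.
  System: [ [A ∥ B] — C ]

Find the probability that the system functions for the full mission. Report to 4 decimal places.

0.8971

R(A) = exp(−0.000014 × 400) = 0.994416
R(B) = exp(−0.00029 × 400) = 0.890475
R(C) = exp(−0.00027 × 400) = 0.897628
Parallel (A and B): 1 − (1 − 0.994416)(1 − 0.890475) = 0.999388
Series ([0.999388] and C): 0.999388 × 0.897628 = 0.8971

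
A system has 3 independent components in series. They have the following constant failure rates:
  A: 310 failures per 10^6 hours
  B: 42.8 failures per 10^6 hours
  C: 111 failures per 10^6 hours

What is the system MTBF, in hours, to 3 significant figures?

2160

Series of exponential components: λ_sys = Σ λ_i
λ_sys = 0.000310 + 0.0000428 + 0.000111 = 4.6380e-04 /h
MTBF = 1 / λ_sys = 2160 h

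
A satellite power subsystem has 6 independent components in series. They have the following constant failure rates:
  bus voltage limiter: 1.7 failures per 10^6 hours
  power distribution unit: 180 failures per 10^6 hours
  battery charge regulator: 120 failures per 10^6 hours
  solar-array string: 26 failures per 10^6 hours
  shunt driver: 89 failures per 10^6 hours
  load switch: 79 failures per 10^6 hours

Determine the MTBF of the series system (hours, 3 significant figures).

Series of exponential components: λ_sys = Σ λ_i
λ_sys = 0.0000017 + 0.00018 + 0.00012 + 0.000026 + 0.000089 + 0.000079 = 4.9570e-04 /h
MTBF = 1 / λ_sys = 2020 h

2020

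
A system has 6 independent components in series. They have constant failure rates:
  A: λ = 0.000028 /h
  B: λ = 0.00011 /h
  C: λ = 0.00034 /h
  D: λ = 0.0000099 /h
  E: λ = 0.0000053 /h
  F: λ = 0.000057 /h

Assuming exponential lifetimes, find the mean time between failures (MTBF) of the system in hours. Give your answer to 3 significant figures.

Series of exponential components: λ_sys = Σ λ_i
λ_sys = 0.000028 + 0.00011 + 0.00034 + 0.0000099 + 0.0000053 + 0.000057 = 5.5020e-04 /h
MTBF = 1 / λ_sys = 1820 h

1820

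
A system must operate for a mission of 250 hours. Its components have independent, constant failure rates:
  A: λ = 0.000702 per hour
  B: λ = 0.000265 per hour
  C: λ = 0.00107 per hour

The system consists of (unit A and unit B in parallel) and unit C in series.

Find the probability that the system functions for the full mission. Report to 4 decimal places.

R(A) = exp(−0.000702 × 250) = 0.839037
R(B) = exp(−0.000265 × 250) = 0.935897
R(C) = exp(−0.00107 × 250) = 0.765290
Parallel (A and B): 1 − (1 − 0.839037)(1 − 0.935897) = 0.989682
Series ([0.989682] and C): 0.989682 × 0.765290 = 0.7574

0.7574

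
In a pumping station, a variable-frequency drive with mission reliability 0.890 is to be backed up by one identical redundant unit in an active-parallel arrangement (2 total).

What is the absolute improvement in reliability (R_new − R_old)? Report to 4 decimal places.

0.0979

R_before = 0.890
R_after = 1 − (1 − 0.890)^2 = 0.9879
ΔR = 0.9879 − 0.890 = 0.0979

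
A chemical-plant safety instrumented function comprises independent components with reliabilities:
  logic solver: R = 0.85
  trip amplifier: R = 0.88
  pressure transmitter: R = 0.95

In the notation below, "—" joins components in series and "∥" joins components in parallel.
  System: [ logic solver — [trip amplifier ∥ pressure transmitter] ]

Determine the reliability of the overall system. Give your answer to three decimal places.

Parallel (trip amplifier and pressure transmitter): 1 − (1 − 0.88000)(1 − 0.95000) = 0.99400
Series (logic solver and [0.99400]): 0.85000 × 0.99400 = 0.845

0.845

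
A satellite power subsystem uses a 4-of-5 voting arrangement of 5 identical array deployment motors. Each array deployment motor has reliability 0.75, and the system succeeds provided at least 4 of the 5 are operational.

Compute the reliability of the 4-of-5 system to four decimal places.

R = Σ_{i=4}^{5} C(5,i) p^i (1−p)^{5−i} with p = 0.75
C(5,4)·0.75^4·0.25^1 = 0.395508
C(5,5)·0.75^5·0.25^0 = 0.237305
Sum = 0.6328

0.6328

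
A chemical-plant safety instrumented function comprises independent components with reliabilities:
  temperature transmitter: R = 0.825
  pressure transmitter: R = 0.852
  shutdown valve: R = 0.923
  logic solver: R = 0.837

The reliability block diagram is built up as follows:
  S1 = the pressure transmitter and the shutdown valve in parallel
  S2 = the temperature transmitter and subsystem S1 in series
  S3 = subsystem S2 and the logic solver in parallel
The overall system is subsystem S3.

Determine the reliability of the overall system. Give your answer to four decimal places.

Parallel (pressure transmitter and shutdown valve): 1 − (1 − 0.852000)(1 − 0.923000) = 0.988604
Series (temperature transmitter and [0.988604]): 0.825000 × 0.988604 = 0.815598
Parallel ([0.815598] and logic solver): 1 − (1 − 0.815598)(1 − 0.837000) = 0.9699

0.9699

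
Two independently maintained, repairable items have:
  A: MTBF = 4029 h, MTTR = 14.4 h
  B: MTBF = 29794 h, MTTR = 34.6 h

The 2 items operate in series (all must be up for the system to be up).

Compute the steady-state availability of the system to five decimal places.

A(A) = MTBF/(MTBF+MTTR) = 4029/(4029+14.4) = 0.996439
A(B) = MTBF/(MTBF+MTTR) = 29794/(29794+34.6) = 0.998840
Series availability: 0.996439 × 0.998840 = 0.99528

0.99528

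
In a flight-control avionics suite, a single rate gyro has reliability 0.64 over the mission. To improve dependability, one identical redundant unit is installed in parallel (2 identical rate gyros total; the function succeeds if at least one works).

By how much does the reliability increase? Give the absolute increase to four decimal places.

R_before = 0.64
R_after = 1 − (1 − 0.64)^2 = 0.8704
ΔR = 0.8704 − 0.64 = 0.2304

0.2304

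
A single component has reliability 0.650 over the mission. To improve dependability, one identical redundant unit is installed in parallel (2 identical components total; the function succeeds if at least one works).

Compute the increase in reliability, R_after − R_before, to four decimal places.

R_before = 0.650
R_after = 1 − (1 − 0.650)^2 = 0.8775
ΔR = 0.8775 − 0.650 = 0.2275

0.2275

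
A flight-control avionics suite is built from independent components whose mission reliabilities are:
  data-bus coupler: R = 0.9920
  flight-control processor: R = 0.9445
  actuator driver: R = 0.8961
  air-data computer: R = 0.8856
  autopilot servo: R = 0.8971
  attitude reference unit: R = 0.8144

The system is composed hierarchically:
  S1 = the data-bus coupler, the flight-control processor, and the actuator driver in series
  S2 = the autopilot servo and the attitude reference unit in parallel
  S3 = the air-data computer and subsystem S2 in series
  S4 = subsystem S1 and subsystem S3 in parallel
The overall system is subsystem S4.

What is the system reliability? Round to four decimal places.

Series (data-bus coupler, flight-control processor, and actuator driver): 0.992000 × 0.944500 × 0.896100 = 0.839596
Parallel (autopilot servo and attitude reference unit): 1 − (1 − 0.897100)(1 − 0.814400) = 0.980902
Series (air-data computer and [0.980902]): 0.885600 × 0.980902 = 0.868687
Parallel ([0.839596] and [0.868687]): 1 − (1 − 0.839596)(1 − 0.868687) = 0.9789

0.9789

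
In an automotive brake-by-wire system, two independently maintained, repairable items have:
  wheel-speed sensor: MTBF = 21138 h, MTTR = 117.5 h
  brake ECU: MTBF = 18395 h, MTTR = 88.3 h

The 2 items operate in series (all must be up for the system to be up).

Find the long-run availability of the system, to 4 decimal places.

0.9897

A(wheel-speed sensor) = MTBF/(MTBF+MTTR) = 21138/(21138+117.5) = 0.994472
A(brake ECU) = MTBF/(MTBF+MTTR) = 18395/(18395+88.3) = 0.995223
Series availability: 0.994472 × 0.995223 = 0.9897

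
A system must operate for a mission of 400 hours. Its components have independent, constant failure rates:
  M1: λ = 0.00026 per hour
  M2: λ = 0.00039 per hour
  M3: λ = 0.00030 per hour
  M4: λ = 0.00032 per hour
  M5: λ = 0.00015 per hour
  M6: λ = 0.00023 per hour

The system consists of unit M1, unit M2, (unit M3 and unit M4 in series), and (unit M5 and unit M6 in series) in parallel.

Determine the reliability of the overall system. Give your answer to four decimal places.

R(M1) = exp(−0.00026 × 400) = 0.901225
R(M2) = exp(−0.00039 × 400) = 0.855559
R(M3) = exp(−0.00030 × 400) = 0.886920
R(M4) = exp(−0.00032 × 400) = 0.879853
R(M5) = exp(−0.00015 × 400) = 0.941765
R(M6) = exp(−0.00023 × 400) = 0.912105
Series (M3 and M4): 0.886920 × 0.879853 = 0.780359
Series (M5 and M6): 0.941765 × 0.912105 = 0.858989
Parallel (M1, M2, [0.780359], and [0.858989]): 1 − (1 − 0.901225)(1 − 0.855559)(1 − 0.780359)(1 − 0.858989) = 0.9996

0.9996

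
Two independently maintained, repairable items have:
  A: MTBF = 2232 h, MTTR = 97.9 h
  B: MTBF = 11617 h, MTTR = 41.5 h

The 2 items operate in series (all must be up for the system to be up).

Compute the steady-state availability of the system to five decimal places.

0.95457

A(A) = MTBF/(MTBF+MTTR) = 2232/(2232+97.9) = 0.957981
A(B) = MTBF/(MTBF+MTTR) = 11617/(11617+41.5) = 0.996440
Series availability: 0.957981 × 0.996440 = 0.95457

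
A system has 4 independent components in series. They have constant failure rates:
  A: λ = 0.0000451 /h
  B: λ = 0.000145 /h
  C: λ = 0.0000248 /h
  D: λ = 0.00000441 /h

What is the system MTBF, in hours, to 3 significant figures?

4560

Series of exponential components: λ_sys = Σ λ_i
λ_sys = 0.0000451 + 0.000145 + 0.0000248 + 0.00000441 = 2.1931e-04 /h
MTBF = 1 / λ_sys = 4560 h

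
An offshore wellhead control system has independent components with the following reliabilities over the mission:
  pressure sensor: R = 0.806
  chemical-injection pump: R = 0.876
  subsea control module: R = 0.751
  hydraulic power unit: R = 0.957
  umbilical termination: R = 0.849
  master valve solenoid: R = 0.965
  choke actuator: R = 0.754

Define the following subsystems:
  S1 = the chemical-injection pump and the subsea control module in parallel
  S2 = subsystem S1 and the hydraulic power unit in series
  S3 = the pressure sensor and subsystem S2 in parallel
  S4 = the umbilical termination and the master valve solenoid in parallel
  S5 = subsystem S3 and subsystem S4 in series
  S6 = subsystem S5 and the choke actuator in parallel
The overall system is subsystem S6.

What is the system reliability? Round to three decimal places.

0.995

Parallel (chemical-injection pump and subsea control module): 1 − (1 − 0.87600)(1 − 0.75100) = 0.96912
Series ([0.96912] and hydraulic power unit): 0.96912 × 0.95700 = 0.92745
Parallel (pressure sensor and [0.92745]): 1 − (1 − 0.80600)(1 − 0.92745) = 0.98593
Parallel (umbilical termination and master valve solenoid): 1 − (1 − 0.84900)(1 − 0.96500) = 0.99472
Series ([0.98593] and [0.99472]): 0.98593 × 0.99472 = 0.98072
Parallel ([0.98072] and choke actuator): 1 − (1 − 0.98072)(1 − 0.75400) = 0.995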